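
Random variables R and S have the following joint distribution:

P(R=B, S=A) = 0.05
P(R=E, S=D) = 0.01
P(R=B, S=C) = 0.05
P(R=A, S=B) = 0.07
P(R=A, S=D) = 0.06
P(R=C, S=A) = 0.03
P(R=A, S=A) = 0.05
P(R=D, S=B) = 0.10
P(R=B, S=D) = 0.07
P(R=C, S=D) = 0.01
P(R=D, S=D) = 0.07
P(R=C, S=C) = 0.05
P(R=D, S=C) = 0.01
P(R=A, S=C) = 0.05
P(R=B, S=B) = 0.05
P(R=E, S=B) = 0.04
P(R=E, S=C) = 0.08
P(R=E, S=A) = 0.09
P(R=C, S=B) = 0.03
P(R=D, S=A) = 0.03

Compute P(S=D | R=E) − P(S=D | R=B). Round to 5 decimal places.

P(R=E) = 0.09 + 0.04 + 0.08 + 0.01 = 0.22; P(S=D | R=E) = 0.01/0.22 = 0.045455.
P(R=B) = 0.05 + 0.05 + 0.05 + 0.07 = 0.22; P(S=D | R=B) = 0.07/0.22 = 0.318182.
Difference = -0.27273.

-0.27273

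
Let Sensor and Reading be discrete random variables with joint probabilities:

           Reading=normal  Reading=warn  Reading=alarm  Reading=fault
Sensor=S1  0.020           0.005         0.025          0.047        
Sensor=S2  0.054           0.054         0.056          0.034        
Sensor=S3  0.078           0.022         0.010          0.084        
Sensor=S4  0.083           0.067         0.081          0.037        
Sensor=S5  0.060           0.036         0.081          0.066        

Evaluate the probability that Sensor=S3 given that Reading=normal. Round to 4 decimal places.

0.2644

P(Reading=normal) = 0.020 + 0.054 + 0.078 + 0.083 + 0.060 = 0.295.
P(Sensor=S3 | Reading=normal) = 0.078/0.295 = 0.2644.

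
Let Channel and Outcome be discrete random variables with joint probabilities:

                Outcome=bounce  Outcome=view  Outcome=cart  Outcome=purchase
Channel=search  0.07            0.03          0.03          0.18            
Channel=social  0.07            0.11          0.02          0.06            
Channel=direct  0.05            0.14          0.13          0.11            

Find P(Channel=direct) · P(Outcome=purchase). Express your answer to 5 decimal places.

P(Channel=direct) = 0.05 + 0.14 + 0.13 + 0.11 = 0.43.
P(Outcome=purchase) = 0.18 + 0.06 + 0.11 = 0.35.
Product: 0.43 × 0.35 = 0.15050.

0.15050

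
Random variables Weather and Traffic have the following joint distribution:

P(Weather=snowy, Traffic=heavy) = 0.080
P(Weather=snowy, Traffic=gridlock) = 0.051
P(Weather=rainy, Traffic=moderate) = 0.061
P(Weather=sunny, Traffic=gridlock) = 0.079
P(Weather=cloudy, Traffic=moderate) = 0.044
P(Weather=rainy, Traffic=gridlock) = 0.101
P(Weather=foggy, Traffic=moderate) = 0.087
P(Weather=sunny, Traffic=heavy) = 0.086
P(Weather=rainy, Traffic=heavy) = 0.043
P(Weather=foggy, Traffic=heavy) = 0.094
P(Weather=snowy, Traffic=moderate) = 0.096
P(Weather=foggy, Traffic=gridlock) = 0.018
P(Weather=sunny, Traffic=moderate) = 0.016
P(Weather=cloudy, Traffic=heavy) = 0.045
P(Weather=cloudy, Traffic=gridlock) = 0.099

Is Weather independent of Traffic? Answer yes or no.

no

P(Weather=foggy) = 0.199 and P(Traffic=gridlock) = 0.348, so their product is 0.06925, but P(Weather=foggy, Traffic=gridlock) = 0.018. Since these differ, Weather and Traffic are not independent.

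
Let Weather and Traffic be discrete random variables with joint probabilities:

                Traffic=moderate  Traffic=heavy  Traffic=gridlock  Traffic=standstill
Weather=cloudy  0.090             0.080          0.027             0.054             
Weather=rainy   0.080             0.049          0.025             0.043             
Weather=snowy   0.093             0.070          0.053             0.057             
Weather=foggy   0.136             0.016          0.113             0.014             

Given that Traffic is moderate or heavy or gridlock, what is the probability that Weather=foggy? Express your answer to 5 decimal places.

0.31851

P(Traffic=moderate) = 0.090 + 0.080 + 0.093 + 0.136 = 0.399.
P(Traffic=heavy) = 0.080 + 0.049 + 0.070 + 0.016 = 0.215.
P(Traffic=gridlock) = 0.027 + 0.025 + 0.053 + 0.113 = 0.218.
P(Traffic ∈ {moderate, heavy, gridlock}) = 0.399 + 0.215 + 0.218 = 0.832; P(Weather=foggy, Traffic ∈ {moderate, heavy, gridlock}) = 0.136 + 0.016 + 0.113 = 0.265.
P(Weather=foggy | Traffic ∈ {moderate, heavy, gridlock}) = 0.265/0.832 = 0.31851.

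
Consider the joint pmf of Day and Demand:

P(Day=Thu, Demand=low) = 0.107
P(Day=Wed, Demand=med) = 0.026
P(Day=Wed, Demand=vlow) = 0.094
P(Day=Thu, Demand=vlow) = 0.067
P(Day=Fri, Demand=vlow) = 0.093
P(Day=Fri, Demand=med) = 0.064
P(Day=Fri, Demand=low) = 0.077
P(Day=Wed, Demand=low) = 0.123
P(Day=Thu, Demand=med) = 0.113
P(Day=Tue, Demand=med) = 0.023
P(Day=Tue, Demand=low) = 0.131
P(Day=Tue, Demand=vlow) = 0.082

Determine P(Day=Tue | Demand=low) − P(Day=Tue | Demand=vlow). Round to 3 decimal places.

P(Demand=low) = 0.131 + 0.123 + 0.107 + 0.077 = 0.438; P(Day=Tue | Demand=low) = 0.131/0.438 = 0.2991.
P(Demand=vlow) = 0.082 + 0.094 + 0.067 + 0.093 = 0.336; P(Day=Tue | Demand=vlow) = 0.082/0.336 = 0.2440.
Difference = 0.055.

0.055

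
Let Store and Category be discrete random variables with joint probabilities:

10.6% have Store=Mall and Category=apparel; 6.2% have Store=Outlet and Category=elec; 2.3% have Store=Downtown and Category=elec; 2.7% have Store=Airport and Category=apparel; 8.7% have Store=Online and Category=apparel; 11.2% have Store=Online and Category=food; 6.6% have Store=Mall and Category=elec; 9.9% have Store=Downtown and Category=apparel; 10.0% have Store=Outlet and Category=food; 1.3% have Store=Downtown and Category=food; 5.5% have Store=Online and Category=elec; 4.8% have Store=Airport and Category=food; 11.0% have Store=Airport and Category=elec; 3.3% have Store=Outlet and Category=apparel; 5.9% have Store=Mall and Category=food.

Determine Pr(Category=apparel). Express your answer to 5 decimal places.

0.35200

P(Category=apparel) = 0.099 + 0.106 + 0.027 + 0.033 + 0.087 = 0.352.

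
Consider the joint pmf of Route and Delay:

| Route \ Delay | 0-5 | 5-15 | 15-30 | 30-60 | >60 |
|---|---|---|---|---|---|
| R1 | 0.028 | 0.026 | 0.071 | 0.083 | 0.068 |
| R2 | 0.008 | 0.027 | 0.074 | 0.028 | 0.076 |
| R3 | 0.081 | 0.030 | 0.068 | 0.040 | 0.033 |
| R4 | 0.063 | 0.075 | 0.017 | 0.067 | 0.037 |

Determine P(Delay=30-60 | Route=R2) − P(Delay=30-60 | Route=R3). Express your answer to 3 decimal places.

-0.027

P(Route=R2) = 0.008 + 0.027 + 0.074 + 0.028 + 0.076 = 0.213; P(Delay=30-60 | Route=R2) = 0.028/0.213 = 0.1315.
P(Route=R3) = 0.081 + 0.030 + 0.068 + 0.040 + 0.033 = 0.252; P(Delay=30-60 | Route=R3) = 0.040/0.252 = 0.1587.
Difference = -0.027.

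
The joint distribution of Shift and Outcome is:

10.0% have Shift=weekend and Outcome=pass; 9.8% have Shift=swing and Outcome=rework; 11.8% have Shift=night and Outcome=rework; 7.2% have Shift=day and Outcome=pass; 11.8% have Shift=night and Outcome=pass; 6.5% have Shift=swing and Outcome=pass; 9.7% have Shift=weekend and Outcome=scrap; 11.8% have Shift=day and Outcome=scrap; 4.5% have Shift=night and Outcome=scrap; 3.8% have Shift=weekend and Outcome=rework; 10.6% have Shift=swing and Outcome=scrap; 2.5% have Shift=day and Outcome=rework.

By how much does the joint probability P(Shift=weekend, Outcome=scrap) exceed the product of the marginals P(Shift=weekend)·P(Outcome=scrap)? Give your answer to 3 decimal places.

P(Shift=weekend) = 0.100 + 0.038 + 0.097 = 0.235.
P(Outcome=scrap) = 0.118 + 0.106 + 0.045 + 0.097 = 0.366.
P(Shift=weekend, Outcome=scrap) − P(Shift=weekend)P(Outcome=scrap) = 0.097 − 0.235×0.366 = 0.011.

0.011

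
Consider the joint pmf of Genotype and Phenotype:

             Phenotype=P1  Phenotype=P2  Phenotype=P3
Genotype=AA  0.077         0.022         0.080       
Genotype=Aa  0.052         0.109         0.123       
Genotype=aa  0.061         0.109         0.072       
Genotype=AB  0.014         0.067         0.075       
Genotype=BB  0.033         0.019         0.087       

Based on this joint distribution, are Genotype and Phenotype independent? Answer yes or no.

no

P(Genotype=AA) = 0.179 and P(Phenotype=P2) = 0.326, so their product is 0.05835, but P(Genotype=AA, Phenotype=P2) = 0.022. Since these differ, Genotype and Phenotype are not independent.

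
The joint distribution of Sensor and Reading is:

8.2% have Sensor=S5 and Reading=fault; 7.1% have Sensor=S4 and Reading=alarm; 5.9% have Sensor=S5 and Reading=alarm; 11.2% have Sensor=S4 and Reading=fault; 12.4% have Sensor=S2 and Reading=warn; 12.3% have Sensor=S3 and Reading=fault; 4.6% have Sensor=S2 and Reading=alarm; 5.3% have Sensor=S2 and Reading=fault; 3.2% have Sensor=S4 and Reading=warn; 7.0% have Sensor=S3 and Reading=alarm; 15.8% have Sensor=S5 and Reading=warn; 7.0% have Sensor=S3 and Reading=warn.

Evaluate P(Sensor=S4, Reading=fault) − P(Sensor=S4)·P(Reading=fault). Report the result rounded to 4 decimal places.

0.0325

P(Sensor=S4) = 0.032 + 0.071 + 0.112 = 0.215.
P(Reading=fault) = 0.053 + 0.123 + 0.112 + 0.082 = 0.370.
P(Sensor=S4, Reading=fault) − P(Sensor=S4)P(Reading=fault) = 0.112 − 0.215×0.370 = 0.0325.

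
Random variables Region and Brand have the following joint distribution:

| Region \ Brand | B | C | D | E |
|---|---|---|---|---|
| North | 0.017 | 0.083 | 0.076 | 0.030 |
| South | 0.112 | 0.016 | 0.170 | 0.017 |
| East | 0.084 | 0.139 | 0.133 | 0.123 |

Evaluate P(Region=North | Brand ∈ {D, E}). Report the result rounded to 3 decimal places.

P(Brand=D) = 0.076 + 0.170 + 0.133 = 0.379.
P(Brand=E) = 0.030 + 0.017 + 0.123 = 0.170.
P(Brand ∈ {D, E}) = 0.379 + 0.170 = 0.549; P(Region=North, Brand ∈ {D, E}) = 0.076 + 0.030 = 0.106.
P(Region=North | Brand ∈ {D, E}) = 0.106/0.549 = 0.193.

0.193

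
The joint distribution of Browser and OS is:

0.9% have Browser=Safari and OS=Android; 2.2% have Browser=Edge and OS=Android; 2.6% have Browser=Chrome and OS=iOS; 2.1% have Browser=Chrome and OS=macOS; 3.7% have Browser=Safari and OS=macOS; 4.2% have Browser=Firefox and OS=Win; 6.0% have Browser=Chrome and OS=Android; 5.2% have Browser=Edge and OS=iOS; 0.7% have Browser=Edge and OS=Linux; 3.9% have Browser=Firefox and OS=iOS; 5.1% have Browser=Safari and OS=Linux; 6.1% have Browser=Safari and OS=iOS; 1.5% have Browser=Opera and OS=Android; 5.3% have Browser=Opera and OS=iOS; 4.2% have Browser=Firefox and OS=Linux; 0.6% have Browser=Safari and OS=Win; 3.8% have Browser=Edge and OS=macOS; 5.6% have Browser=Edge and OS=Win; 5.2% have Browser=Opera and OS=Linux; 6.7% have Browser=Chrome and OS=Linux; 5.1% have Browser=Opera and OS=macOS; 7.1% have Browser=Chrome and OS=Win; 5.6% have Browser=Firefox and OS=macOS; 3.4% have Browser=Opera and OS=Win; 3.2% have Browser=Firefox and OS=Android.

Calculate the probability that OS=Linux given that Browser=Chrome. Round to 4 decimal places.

P(Browser=Chrome) = 0.071 + 0.021 + 0.067 + 0.026 + 0.060 = 0.245.
P(OS=Linux | Browser=Chrome) = 0.067/0.245 = 0.2735.

0.2735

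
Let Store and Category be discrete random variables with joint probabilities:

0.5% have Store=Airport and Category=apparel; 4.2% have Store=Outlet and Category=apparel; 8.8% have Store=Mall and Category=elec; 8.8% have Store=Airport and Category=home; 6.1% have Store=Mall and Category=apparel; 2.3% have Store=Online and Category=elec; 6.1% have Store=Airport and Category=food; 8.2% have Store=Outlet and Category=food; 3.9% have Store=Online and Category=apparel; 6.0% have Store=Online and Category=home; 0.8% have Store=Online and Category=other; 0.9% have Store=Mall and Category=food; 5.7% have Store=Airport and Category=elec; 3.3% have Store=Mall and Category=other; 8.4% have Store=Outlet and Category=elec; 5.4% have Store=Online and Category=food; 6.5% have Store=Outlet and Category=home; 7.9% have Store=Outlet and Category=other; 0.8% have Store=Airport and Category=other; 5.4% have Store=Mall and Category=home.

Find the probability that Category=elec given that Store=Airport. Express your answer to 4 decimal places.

0.2603

P(Store=Airport) = 0.061 + 0.005 + 0.057 + 0.088 + 0.008 = 0.219.
P(Category=elec | Store=Airport) = 0.057/0.219 = 0.2603.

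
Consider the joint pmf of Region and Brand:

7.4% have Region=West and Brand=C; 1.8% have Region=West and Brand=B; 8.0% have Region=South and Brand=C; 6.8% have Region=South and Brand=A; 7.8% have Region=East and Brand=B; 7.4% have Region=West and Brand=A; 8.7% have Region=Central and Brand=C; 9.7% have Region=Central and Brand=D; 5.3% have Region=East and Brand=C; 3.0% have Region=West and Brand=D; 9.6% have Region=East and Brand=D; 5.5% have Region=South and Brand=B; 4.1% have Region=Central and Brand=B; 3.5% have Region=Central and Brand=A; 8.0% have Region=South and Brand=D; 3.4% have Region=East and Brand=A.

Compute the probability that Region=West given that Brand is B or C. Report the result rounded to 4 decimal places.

P(Brand=B) = 0.055 + 0.078 + 0.018 + 0.041 = 0.192.
P(Brand=C) = 0.080 + 0.053 + 0.074 + 0.087 = 0.294.
P(Brand ∈ {B, C}) = 0.192 + 0.294 = 0.486; P(Region=West, Brand ∈ {B, C}) = 0.018 + 0.074 = 0.092.
P(Region=West | Brand ∈ {B, C}) = 0.092/0.486 = 0.1893.

0.1893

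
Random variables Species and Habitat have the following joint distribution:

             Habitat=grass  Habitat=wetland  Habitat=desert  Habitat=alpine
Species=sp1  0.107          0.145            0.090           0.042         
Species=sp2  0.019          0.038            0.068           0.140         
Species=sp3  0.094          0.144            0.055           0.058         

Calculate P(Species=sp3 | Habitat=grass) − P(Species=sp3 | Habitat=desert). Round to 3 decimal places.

P(Habitat=grass) = 0.107 + 0.019 + 0.094 = 0.220; P(Species=sp3 | Habitat=grass) = 0.094/0.220 = 0.4273.
P(Habitat=desert) = 0.090 + 0.068 + 0.055 = 0.213; P(Species=sp3 | Habitat=desert) = 0.055/0.213 = 0.2582.
Difference = 0.169.

0.169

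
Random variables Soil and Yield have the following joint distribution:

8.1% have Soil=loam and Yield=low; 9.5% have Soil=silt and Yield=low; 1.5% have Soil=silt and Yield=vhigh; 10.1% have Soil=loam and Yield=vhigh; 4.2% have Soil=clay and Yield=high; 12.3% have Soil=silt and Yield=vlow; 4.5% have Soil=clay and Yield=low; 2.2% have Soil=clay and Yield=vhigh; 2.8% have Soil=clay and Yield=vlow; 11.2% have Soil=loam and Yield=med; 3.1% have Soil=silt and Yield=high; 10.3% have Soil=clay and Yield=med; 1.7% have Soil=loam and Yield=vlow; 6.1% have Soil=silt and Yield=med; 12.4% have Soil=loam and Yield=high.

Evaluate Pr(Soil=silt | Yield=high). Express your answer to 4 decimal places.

P(Yield=high) = 0.124 + 0.042 + 0.031 = 0.197.
P(Soil=silt | Yield=high) = 0.031/0.197 = 0.1574.

0.1574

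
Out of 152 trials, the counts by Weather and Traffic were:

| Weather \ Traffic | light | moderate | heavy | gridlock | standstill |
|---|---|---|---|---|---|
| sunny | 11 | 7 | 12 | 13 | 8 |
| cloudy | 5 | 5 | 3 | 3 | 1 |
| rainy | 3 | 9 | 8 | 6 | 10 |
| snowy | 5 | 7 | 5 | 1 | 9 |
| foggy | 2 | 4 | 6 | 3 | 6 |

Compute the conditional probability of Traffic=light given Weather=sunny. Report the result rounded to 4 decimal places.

0.2157

Total with Weather=sunny: 11 + 7 + 12 + 13 + 8 = 51.
P(Traffic=light | Weather=sunny) = 11/51 = 0.2157.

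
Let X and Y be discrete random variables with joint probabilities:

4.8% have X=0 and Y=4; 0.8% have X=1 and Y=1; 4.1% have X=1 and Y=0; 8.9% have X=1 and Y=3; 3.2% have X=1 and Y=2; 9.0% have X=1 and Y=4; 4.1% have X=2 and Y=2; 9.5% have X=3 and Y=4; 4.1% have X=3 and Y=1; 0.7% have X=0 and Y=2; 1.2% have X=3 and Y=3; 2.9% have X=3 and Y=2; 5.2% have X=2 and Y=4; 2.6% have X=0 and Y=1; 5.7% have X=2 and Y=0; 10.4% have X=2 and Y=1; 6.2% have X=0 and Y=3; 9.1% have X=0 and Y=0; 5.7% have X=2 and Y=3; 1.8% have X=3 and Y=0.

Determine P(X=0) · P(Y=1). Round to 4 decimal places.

0.0419

P(X=0) = 0.091 + 0.026 + 0.007 + 0.062 + 0.048 = 0.234.
P(Y=1) = 0.026 + 0.008 + 0.104 + 0.041 = 0.179.
Product: 0.234 × 0.179 = 0.0419.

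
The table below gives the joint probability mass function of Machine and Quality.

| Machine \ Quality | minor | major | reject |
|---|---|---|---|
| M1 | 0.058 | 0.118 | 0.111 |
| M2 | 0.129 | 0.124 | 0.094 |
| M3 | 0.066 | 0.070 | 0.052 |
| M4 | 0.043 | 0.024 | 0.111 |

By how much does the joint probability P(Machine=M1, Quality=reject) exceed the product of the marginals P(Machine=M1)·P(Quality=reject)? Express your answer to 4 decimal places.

P(Machine=M1) = 0.058 + 0.118 + 0.111 = 0.287.
P(Quality=reject) = 0.111 + 0.094 + 0.052 + 0.111 = 0.368.
P(Machine=M1, Quality=reject) − P(Machine=M1)P(Quality=reject) = 0.111 − 0.287×0.368 = 0.0054.

0.0054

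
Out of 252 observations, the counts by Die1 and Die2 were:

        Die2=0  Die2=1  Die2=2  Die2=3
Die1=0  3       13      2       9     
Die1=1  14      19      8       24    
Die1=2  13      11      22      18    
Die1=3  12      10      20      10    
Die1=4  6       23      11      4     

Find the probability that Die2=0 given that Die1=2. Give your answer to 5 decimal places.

0.20313

Total with Die1=2: 13 + 11 + 22 + 18 = 64.
P(Die2=0 | Die1=2) = 13/64 = 0.20313.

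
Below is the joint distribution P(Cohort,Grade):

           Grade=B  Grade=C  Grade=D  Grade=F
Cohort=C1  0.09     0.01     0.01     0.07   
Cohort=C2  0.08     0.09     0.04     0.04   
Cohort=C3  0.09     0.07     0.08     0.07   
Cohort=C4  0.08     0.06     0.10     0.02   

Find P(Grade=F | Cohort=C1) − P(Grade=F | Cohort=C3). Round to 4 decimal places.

0.1631

P(Cohort=C1) = 0.09 + 0.01 + 0.01 + 0.07 = 0.18; P(Grade=F | Cohort=C1) = 0.07/0.18 = 0.38889.
P(Cohort=C3) = 0.09 + 0.07 + 0.08 + 0.07 = 0.31; P(Grade=F | Cohort=C3) = 0.07/0.31 = 0.22581.
Difference = 0.1631.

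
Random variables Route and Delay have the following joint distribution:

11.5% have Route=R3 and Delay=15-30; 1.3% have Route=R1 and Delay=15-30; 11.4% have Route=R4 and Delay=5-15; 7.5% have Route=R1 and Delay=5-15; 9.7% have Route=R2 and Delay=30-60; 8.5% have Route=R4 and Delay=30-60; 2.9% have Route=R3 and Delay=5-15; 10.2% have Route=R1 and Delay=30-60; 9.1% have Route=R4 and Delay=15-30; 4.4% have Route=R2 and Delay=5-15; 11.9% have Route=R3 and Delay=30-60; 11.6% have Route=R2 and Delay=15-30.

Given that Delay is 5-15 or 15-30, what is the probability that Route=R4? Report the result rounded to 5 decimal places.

0.34338

P(Delay=5-15) = 0.075 + 0.044 + 0.029 + 0.114 = 0.262.
P(Delay=15-30) = 0.013 + 0.116 + 0.115 + 0.091 = 0.335.
P(Delay ∈ {5-15, 15-30}) = 0.262 + 0.335 = 0.597; P(Route=R4, Delay ∈ {5-15, 15-30}) = 0.114 + 0.091 = 0.205.
P(Route=R4 | Delay ∈ {5-15, 15-30}) = 0.205/0.597 = 0.34338.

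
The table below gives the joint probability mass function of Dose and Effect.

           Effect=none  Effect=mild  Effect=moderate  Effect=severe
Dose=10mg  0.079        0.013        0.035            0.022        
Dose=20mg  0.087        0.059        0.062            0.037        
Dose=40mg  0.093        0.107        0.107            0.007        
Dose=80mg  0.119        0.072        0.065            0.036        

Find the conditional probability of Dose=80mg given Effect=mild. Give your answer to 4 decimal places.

0.2869

P(Effect=mild) = 0.013 + 0.059 + 0.107 + 0.072 = 0.251.
P(Dose=80mg | Effect=mild) = 0.072/0.251 = 0.2869.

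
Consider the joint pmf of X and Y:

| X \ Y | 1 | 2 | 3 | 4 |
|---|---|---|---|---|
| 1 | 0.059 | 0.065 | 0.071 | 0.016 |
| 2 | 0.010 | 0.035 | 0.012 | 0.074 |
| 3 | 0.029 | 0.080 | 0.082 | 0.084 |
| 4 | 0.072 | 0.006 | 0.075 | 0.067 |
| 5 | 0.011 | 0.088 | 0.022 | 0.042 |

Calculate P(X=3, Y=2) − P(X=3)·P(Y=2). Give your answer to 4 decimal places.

0.0047

P(X=3) = 0.029 + 0.080 + 0.082 + 0.084 = 0.275.
P(Y=2) = 0.065 + 0.035 + 0.080 + 0.006 + 0.088 = 0.274.
P(X=3, Y=2) − P(X=3)P(Y=2) = 0.080 − 0.275×0.274 = 0.0047.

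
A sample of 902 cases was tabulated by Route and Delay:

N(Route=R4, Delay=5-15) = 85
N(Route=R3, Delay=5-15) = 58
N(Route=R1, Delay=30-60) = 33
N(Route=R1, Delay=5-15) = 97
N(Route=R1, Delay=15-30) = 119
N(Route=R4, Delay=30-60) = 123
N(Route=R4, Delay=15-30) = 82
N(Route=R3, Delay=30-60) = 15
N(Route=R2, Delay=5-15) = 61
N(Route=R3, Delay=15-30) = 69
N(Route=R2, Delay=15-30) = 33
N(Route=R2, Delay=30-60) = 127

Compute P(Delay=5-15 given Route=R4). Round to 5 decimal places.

0.29310

Total with Route=R4: 85 + 82 + 123 = 290.
P(Delay=5-15 | Route=R4) = 85/290 = 0.29310.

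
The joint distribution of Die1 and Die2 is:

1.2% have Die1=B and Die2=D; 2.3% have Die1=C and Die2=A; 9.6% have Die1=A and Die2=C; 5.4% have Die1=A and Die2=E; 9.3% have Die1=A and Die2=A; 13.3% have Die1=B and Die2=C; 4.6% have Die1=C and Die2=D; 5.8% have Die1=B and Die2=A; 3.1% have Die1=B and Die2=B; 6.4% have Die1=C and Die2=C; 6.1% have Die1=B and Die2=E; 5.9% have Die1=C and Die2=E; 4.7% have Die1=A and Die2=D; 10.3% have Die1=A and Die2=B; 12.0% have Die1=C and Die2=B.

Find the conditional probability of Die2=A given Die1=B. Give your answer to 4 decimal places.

0.1966

P(Die1=B) = 0.058 + 0.031 + 0.133 + 0.012 + 0.061 = 0.295.
P(Die2=A | Die1=B) = 0.058/0.295 = 0.1966.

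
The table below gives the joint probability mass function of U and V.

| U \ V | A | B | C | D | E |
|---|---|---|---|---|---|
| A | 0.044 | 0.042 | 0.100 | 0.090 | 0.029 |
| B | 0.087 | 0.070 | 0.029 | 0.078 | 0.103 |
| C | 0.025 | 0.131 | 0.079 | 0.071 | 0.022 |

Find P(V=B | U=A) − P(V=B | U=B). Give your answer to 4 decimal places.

P(U=A) = 0.044 + 0.042 + 0.100 + 0.090 + 0.029 = 0.305; P(V=B | U=A) = 0.042/0.305 = 0.13770.
P(U=B) = 0.087 + 0.070 + 0.029 + 0.078 + 0.103 = 0.367; P(V=B | U=B) = 0.070/0.367 = 0.19074.
Difference = -0.0530.

-0.0530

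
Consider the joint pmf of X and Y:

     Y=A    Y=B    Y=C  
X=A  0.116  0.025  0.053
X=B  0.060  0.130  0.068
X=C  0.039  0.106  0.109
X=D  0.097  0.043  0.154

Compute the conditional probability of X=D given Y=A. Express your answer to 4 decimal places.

P(Y=A) = 0.116 + 0.060 + 0.039 + 0.097 = 0.312.
P(X=D | Y=A) = 0.097/0.312 = 0.3109.

0.3109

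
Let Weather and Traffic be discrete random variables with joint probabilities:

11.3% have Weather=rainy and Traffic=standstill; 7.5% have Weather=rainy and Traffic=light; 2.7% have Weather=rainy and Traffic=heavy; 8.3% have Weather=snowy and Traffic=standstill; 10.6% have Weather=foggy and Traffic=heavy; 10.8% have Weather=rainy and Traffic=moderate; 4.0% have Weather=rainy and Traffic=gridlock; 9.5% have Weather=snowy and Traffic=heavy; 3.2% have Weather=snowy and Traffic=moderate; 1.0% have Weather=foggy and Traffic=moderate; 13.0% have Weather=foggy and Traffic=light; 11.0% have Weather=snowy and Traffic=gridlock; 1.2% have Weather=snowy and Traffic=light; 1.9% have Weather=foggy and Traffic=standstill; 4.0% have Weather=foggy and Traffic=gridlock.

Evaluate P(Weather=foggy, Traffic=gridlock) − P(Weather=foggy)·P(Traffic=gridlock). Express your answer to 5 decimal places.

P(Weather=foggy) = 0.130 + 0.010 + 0.106 + 0.040 + 0.019 = 0.305.
P(Traffic=gridlock) = 0.040 + 0.110 + 0.040 = 0.190.
P(Weather=foggy, Traffic=gridlock) − P(Weather=foggy)P(Traffic=gridlock) = 0.040 − 0.305×0.190 = -0.01795.

-0.01795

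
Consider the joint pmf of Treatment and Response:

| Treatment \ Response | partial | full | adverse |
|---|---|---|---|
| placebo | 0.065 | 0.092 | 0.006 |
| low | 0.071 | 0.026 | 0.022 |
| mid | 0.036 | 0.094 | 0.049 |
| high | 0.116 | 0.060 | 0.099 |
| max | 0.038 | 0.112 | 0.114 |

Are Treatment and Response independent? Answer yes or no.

no

P(Treatment=max) = 0.264 and P(Response=partial) = 0.326, so their product is 0.08606, but P(Treatment=max, Response=partial) = 0.038. Since these differ, Treatment and Response are not independent.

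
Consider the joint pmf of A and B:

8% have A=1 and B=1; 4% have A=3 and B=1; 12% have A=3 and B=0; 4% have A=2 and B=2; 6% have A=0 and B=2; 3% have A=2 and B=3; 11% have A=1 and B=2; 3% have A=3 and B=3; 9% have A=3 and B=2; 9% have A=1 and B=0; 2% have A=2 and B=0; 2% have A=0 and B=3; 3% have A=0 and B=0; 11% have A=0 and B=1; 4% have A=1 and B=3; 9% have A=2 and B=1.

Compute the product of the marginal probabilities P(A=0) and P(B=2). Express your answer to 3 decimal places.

0.066

P(A=0) = 0.03 + 0.11 + 0.06 + 0.02 = 0.22.
P(B=2) = 0.06 + 0.11 + 0.04 + 0.09 = 0.30.
Product: 0.22 × 0.30 = 0.066.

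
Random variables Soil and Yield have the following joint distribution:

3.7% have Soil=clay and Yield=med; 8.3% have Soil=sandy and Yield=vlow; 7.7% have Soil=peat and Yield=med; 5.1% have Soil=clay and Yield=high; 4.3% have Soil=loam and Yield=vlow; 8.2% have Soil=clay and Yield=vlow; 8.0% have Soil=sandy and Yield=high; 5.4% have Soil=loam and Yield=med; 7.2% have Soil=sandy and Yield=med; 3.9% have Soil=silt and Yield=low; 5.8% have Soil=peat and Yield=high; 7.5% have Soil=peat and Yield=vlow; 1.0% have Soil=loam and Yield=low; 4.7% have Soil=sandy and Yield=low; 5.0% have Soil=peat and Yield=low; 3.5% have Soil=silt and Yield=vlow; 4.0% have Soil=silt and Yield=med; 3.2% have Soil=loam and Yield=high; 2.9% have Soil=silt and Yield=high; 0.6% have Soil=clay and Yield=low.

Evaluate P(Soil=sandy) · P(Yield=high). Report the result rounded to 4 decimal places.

0.0705

P(Soil=sandy) = 0.083 + 0.047 + 0.072 + 0.080 = 0.282.
P(Yield=high) = 0.080 + 0.032 + 0.051 + 0.029 + 0.058 = 0.250.
Product: 0.282 × 0.250 = 0.0705.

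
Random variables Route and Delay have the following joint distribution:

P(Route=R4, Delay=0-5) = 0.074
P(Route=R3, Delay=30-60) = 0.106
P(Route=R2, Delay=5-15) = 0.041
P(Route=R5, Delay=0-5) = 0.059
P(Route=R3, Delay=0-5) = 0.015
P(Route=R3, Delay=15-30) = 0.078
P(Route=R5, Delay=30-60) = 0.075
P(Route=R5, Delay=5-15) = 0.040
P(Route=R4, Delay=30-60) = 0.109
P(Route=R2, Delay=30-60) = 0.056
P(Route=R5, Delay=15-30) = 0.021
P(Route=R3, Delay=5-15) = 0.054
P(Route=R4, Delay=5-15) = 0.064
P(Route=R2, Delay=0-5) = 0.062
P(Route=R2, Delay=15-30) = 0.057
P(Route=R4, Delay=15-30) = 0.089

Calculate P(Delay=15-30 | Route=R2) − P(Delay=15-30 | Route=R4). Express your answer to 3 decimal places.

P(Route=R2) = 0.062 + 0.041 + 0.057 + 0.056 = 0.216; P(Delay=15-30 | Route=R2) = 0.057/0.216 = 0.2639.
P(Route=R4) = 0.074 + 0.064 + 0.089 + 0.109 = 0.336; P(Delay=15-30 | Route=R4) = 0.089/0.336 = 0.2649.
Difference = -0.001.

-0.001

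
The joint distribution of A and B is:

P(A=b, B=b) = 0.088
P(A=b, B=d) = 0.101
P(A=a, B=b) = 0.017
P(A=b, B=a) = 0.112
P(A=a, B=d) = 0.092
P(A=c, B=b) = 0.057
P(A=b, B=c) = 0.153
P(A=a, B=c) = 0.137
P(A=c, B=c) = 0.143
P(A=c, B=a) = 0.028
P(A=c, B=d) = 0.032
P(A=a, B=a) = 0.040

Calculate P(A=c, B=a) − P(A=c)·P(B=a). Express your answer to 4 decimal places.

P(A=c) = 0.028 + 0.057 + 0.143 + 0.032 = 0.260.
P(B=a) = 0.040 + 0.112 + 0.028 = 0.180.
P(A=c, B=a) − P(A=c)P(B=a) = 0.028 − 0.260×0.180 = -0.0188.

-0.0188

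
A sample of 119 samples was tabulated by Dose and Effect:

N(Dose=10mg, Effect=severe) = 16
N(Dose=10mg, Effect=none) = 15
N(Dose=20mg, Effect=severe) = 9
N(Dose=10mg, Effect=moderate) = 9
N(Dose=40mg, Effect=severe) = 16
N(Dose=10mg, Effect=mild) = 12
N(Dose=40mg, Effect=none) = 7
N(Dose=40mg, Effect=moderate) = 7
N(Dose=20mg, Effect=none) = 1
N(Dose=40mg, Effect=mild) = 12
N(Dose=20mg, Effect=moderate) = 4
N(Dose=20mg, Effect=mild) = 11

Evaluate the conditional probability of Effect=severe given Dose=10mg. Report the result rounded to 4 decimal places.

Total with Dose=10mg: 15 + 12 + 9 + 16 = 52.
P(Effect=severe | Dose=10mg) = 16/52 = 0.3077.

0.3077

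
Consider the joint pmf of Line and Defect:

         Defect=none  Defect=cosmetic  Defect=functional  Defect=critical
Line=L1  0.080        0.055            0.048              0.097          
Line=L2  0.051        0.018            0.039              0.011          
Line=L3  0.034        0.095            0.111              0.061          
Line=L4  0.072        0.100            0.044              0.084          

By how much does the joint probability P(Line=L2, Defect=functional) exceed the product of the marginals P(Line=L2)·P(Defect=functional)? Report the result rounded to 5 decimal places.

0.01020

P(Line=L2) = 0.051 + 0.018 + 0.039 + 0.011 = 0.119.
P(Defect=functional) = 0.048 + 0.039 + 0.111 + 0.044 = 0.242.
P(Line=L2, Defect=functional) − P(Line=L2)P(Defect=functional) = 0.039 − 0.119×0.242 = 0.01020.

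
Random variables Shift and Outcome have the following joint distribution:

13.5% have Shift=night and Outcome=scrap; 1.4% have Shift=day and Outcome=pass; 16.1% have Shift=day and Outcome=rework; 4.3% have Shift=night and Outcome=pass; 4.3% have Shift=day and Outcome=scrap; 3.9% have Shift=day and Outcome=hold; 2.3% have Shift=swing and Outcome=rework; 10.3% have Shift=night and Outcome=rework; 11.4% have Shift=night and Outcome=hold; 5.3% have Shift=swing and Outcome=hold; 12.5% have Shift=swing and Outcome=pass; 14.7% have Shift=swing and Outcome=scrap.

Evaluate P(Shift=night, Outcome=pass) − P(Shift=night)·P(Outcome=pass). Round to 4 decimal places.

P(Shift=night) = 0.043 + 0.103 + 0.135 + 0.114 = 0.395.
P(Outcome=pass) = 0.014 + 0.125 + 0.043 = 0.182.
P(Shift=night, Outcome=pass) − P(Shift=night)P(Outcome=pass) = 0.043 − 0.395×0.182 = -0.0289.

-0.0289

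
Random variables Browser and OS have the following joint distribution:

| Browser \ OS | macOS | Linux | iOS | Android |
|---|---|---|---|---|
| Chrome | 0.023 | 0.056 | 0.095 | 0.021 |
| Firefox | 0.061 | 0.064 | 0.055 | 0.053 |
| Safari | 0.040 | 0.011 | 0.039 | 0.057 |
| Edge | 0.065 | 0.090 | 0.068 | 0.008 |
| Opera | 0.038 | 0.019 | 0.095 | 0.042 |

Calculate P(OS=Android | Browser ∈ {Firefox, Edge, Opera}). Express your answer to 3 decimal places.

P(Browser=Firefox) = 0.061 + 0.064 + 0.055 + 0.053 = 0.233.
P(Browser=Edge) = 0.065 + 0.090 + 0.068 + 0.008 = 0.231.
P(Browser=Opera) = 0.038 + 0.019 + 0.095 + 0.042 = 0.194.
P(Browser ∈ {Firefox, Edge, Opera}) = 0.233 + 0.231 + 0.194 = 0.658; P(OS=Android, Browser ∈ {Firefox, Edge, Opera}) = 0.053 + 0.008 + 0.042 = 0.103.
P(OS=Android | Browser ∈ {Firefox, Edge, Opera}) = 0.103/0.658 = 0.157.

0.157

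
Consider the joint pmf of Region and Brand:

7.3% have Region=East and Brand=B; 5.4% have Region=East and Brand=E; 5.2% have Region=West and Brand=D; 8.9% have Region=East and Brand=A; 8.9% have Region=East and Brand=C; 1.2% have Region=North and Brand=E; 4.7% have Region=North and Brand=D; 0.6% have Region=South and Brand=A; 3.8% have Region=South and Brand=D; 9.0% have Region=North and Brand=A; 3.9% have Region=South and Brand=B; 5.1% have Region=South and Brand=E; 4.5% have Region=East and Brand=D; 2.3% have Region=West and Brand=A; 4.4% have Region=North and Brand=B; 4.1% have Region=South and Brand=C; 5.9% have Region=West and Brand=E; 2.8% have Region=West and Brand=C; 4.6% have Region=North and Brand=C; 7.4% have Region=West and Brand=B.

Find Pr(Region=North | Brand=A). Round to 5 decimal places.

P(Brand=A) = 0.090 + 0.006 + 0.089 + 0.023 = 0.208.
P(Region=North | Brand=A) = 0.090/0.208 = 0.43269.

0.43269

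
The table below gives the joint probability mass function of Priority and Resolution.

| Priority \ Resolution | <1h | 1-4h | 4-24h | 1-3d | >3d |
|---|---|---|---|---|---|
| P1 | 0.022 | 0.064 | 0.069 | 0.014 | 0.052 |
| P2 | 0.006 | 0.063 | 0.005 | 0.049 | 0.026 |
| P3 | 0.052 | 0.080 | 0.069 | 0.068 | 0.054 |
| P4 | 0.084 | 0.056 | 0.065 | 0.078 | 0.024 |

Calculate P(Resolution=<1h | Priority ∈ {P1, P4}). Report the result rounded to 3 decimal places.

P(Priority=P1) = 0.022 + 0.064 + 0.069 + 0.014 + 0.052 = 0.221.
P(Priority=P4) = 0.084 + 0.056 + 0.065 + 0.078 + 0.024 = 0.307.
P(Priority ∈ {P1, P4}) = 0.221 + 0.307 = 0.528; P(Resolution=<1h, Priority ∈ {P1, P4}) = 0.022 + 0.084 = 0.106.
P(Resolution=<1h | Priority ∈ {P1, P4}) = 0.106/0.528 = 0.201.

0.201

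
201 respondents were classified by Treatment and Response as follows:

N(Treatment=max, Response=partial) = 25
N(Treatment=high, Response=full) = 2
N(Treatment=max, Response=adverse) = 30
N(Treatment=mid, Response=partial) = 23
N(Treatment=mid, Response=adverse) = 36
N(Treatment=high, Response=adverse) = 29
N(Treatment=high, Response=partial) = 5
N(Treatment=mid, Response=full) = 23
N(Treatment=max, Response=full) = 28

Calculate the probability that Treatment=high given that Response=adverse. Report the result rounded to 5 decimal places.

Total with Response=adverse: 36 + 29 + 30 = 95.
P(Treatment=high | Response=adverse) = 29/95 = 0.30526.

0.30526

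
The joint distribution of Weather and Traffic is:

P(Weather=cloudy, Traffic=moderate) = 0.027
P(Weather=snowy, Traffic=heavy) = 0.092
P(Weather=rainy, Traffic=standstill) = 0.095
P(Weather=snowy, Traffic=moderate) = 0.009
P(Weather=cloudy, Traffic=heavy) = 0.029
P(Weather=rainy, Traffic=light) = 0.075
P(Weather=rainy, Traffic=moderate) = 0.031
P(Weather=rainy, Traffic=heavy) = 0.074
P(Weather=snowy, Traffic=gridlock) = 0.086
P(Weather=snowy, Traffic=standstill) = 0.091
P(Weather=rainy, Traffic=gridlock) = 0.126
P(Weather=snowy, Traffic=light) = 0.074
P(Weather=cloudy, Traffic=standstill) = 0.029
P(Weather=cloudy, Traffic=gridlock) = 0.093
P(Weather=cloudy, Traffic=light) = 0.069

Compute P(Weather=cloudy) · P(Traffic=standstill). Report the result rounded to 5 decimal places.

P(Weather=cloudy) = 0.069 + 0.027 + 0.029 + 0.093 + 0.029 = 0.247.
P(Traffic=standstill) = 0.029 + 0.095 + 0.091 = 0.215.
Product: 0.247 × 0.215 = 0.05311.

0.05311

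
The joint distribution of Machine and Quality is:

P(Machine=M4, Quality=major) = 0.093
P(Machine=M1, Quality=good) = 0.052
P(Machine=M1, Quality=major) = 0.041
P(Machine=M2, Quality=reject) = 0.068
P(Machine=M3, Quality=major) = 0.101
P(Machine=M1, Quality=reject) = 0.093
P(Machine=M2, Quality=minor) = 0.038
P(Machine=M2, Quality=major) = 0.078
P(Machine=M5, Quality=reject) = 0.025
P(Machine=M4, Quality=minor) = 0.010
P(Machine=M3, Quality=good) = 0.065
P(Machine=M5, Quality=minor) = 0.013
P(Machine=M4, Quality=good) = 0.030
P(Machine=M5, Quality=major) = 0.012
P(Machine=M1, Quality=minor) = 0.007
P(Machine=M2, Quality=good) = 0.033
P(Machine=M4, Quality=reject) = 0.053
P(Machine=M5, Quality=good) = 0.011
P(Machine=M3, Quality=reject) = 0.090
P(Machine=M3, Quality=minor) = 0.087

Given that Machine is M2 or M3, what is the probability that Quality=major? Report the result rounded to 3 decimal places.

0.320

P(Machine=M2) = 0.033 + 0.038 + 0.078 + 0.068 = 0.217.
P(Machine=M3) = 0.065 + 0.087 + 0.101 + 0.090 = 0.343.
P(Machine ∈ {M2, M3}) = 0.217 + 0.343 = 0.560; P(Quality=major, Machine ∈ {M2, M3}) = 0.078 + 0.101 = 0.179.
P(Quality=major | Machine ∈ {M2, M3}) = 0.179/0.560 = 0.320.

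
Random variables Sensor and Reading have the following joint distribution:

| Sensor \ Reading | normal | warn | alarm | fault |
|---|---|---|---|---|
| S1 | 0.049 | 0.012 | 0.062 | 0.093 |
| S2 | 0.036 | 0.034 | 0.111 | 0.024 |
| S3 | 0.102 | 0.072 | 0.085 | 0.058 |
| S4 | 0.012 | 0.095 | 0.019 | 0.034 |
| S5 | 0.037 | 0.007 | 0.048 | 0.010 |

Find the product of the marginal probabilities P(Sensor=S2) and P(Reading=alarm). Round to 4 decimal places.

0.0666

P(Sensor=S2) = 0.036 + 0.034 + 0.111 + 0.024 = 0.205.
P(Reading=alarm) = 0.062 + 0.111 + 0.085 + 0.019 + 0.048 = 0.325.
Product: 0.205 × 0.325 = 0.0666.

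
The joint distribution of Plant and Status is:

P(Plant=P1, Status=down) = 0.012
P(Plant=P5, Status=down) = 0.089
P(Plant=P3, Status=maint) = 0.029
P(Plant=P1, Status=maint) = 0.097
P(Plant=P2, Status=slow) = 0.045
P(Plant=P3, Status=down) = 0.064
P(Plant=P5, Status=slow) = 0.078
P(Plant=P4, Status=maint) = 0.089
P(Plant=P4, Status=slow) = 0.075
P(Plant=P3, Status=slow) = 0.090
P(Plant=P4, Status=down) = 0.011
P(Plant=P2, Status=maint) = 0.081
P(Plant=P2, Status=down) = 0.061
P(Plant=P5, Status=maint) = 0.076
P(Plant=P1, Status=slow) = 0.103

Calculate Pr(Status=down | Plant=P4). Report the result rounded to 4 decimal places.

P(Plant=P4) = 0.075 + 0.011 + 0.089 = 0.175.
P(Status=down | Plant=P4) = 0.011/0.175 = 0.0629.

0.0629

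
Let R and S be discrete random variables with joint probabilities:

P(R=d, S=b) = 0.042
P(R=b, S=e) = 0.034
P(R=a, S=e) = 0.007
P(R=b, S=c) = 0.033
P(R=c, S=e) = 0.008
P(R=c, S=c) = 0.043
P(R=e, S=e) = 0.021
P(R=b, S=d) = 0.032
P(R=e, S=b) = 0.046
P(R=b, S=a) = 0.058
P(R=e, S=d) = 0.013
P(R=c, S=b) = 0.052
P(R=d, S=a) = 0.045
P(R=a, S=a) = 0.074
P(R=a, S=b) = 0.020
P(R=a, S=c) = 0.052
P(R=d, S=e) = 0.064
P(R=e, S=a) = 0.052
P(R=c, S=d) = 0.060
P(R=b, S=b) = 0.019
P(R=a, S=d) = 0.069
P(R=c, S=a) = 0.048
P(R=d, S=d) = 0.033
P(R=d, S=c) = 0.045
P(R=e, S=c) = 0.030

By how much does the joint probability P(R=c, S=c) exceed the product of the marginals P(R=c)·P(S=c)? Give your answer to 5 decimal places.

0.00017

P(R=c) = 0.048 + 0.052 + 0.043 + 0.060 + 0.008 = 0.211.
P(S=c) = 0.052 + 0.033 + 0.043 + 0.045 + 0.030 = 0.203.
P(R=c, S=c) − P(R=c)P(S=c) = 0.043 − 0.211×0.203 = 0.00017.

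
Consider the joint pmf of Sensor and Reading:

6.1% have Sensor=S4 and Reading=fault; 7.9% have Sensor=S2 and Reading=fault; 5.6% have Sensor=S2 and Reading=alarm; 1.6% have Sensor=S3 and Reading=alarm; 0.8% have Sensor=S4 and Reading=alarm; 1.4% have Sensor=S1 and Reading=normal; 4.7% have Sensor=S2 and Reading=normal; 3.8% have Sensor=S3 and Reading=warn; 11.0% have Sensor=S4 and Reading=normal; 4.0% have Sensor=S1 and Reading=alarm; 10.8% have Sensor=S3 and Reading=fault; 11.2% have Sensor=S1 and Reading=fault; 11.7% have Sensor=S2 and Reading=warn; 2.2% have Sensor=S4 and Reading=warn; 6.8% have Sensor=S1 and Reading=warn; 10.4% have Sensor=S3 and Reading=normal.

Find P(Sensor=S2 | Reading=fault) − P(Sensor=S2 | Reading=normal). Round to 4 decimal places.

P(Reading=fault) = 0.112 + 0.079 + 0.108 + 0.061 = 0.360; P(Sensor=S2 | Reading=fault) = 0.079/0.360 = 0.21944.
P(Reading=normal) = 0.014 + 0.047 + 0.104 + 0.110 = 0.275; P(Sensor=S2 | Reading=normal) = 0.047/0.275 = 0.17091.
Difference = 0.0485.

0.0485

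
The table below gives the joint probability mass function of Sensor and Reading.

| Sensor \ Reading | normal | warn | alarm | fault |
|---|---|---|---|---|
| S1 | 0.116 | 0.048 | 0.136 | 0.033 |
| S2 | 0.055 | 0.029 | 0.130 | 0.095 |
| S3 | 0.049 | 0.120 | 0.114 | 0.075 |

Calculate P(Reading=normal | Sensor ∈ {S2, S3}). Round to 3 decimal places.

0.156

P(Sensor=S2) = 0.055 + 0.029 + 0.130 + 0.095 = 0.309.
P(Sensor=S3) = 0.049 + 0.120 + 0.114 + 0.075 = 0.358.
P(Sensor ∈ {S2, S3}) = 0.309 + 0.358 = 0.667; P(Reading=normal, Sensor ∈ {S2, S3}) = 0.055 + 0.049 = 0.104.
P(Reading=normal | Sensor ∈ {S2, S3}) = 0.104/0.667 = 0.156.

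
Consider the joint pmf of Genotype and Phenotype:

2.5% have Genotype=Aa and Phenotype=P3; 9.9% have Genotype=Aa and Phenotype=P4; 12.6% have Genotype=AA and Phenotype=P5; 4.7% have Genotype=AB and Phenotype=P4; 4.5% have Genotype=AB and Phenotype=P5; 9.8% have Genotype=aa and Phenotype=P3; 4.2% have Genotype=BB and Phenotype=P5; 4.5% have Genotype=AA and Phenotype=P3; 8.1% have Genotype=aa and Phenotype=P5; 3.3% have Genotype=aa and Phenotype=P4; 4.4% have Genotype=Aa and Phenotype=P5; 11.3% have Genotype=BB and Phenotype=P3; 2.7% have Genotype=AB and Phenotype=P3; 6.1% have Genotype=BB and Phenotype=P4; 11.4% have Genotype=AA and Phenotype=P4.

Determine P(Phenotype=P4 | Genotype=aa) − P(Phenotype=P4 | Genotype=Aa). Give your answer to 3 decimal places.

P(Genotype=aa) = 0.098 + 0.033 + 0.081 = 0.212; P(Phenotype=P4 | Genotype=aa) = 0.033/0.212 = 0.1557.
P(Genotype=Aa) = 0.025 + 0.099 + 0.044 = 0.168; P(Phenotype=P4 | Genotype=Aa) = 0.099/0.168 = 0.5893.
Difference = -0.434.

-0.434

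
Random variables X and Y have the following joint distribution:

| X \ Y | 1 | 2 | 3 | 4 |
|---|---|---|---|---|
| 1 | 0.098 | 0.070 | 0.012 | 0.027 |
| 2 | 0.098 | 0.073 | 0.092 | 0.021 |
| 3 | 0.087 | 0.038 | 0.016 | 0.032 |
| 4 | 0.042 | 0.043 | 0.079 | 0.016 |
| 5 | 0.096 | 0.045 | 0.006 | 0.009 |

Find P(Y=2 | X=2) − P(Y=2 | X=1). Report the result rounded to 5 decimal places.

-0.08112

P(X=2) = 0.098 + 0.073 + 0.092 + 0.021 = 0.284; P(Y=2 | X=2) = 0.073/0.284 = 0.257042.
P(X=1) = 0.098 + 0.070 + 0.012 + 0.027 = 0.207; P(Y=2 | X=1) = 0.070/0.207 = 0.338164.
Difference = -0.08112.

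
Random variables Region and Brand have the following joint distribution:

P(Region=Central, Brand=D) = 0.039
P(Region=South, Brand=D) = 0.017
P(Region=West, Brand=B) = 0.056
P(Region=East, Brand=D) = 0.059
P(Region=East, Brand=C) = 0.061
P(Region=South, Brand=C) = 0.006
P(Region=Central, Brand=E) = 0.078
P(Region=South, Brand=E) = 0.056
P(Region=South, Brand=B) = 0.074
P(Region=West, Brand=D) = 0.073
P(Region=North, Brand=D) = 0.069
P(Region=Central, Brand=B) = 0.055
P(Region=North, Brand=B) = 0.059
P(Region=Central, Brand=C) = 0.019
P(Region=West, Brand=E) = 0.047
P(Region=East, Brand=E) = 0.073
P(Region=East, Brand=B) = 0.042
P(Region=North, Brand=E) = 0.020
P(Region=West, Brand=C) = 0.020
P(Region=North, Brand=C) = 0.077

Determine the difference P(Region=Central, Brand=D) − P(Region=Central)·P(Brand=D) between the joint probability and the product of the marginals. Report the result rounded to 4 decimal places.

P(Region=Central) = 0.055 + 0.019 + 0.039 + 0.078 = 0.191.
P(Brand=D) = 0.069 + 0.017 + 0.059 + 0.073 + 0.039 = 0.257.
P(Region=Central, Brand=D) − P(Region=Central)P(Brand=D) = 0.039 − 0.191×0.257 = -0.0101.

-0.0101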